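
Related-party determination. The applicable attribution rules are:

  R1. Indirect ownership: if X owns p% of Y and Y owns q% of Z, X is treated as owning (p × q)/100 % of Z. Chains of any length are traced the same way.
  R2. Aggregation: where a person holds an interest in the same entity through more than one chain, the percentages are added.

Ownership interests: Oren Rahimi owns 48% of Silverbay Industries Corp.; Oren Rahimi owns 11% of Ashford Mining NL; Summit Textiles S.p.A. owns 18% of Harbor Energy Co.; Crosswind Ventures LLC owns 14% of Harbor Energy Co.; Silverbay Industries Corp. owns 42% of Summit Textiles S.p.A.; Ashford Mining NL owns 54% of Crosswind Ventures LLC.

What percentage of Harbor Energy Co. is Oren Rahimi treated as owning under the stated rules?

4.4604%

Chain via Ashford Mining NL → Crosswind Ventures LLC (R1): 11% × 54% × 14% = 0.8316% of Harbor Energy Co.
Chain via Silverbay Industries Corp. → Summit Textiles S.p.A. (R1): 48% × 42% × 18% = 3.6288% of Harbor Energy Co.
Aggregating (R2): 0.8316% + 3.6288% = 4.4604%.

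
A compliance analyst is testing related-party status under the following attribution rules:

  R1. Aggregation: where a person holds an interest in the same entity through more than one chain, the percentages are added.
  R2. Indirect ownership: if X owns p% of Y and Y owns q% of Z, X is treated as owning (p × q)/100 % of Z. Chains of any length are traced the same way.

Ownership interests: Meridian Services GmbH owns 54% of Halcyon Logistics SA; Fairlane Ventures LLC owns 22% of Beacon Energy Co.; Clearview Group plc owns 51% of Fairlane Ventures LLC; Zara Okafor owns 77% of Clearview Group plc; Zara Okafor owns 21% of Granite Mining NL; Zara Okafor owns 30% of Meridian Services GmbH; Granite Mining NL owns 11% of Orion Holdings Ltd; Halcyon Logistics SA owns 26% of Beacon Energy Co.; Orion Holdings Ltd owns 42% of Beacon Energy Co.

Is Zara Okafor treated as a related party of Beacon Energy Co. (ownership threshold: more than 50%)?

No

Chain via Meridian Services GmbH → Halcyon Logistics SA (R2): 30% × 54% × 26% = 4.212% of Beacon Energy Co.
Chain via Clearview Group plc → Fairlane Ventures LLC (R2): 77% × 51% × 22% = 8.6394% of Beacon Energy Co.
Chain via Granite Mining NL → Orion Holdings Ltd (R2): 21% × 11% × 42% = 0.9702% of Beacon Energy Co.
Aggregating (R1): 4.212% + 8.6394% + 0.9702% = 13.8216%.
13.8216% does not exceed the 50% threshold, so Zara is not a related party to Beacon Energy Co.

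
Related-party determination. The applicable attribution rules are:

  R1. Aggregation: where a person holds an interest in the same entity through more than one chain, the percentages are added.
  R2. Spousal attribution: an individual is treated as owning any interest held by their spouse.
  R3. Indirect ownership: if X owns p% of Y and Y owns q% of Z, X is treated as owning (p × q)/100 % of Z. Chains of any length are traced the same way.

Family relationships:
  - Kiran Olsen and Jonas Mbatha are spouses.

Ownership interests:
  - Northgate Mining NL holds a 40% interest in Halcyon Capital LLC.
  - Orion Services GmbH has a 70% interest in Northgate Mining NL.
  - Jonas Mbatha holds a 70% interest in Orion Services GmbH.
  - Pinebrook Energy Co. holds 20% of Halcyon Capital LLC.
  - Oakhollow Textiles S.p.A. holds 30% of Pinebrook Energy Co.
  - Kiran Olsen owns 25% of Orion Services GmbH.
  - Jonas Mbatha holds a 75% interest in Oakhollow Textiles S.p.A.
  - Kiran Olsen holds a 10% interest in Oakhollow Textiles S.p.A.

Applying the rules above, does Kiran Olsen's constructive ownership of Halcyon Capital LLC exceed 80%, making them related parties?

By spousal attribution (R2), Kiran Olsen is treated as also owning Jonas Mbatha's interest in Orion Services GmbH, giving 25% + 70% = 95%.
By spousal attribution (R2), Kiran Olsen is treated as also owning Jonas Mbatha's interest in Oakhollow Textiles S.p.A, giving 10% + 75% = 85%.
Chain via Orion Services GmbH → Northgate Mining NL (R3): 95% × 70% × 40% = 26.6% of Halcyon Capital LLC.
Chain via Oakhollow Textiles S.p.A. → Pinebrook Energy Co. (R3): 85% × 30% × 20% = 5.1% of Halcyon Capital LLC.
Aggregating (R1): 26.6% + 5.1% = 31.7%.
31.7% does not exceed the 80% threshold, so Kiran is not a related party to Halcyon Capital LLC.

No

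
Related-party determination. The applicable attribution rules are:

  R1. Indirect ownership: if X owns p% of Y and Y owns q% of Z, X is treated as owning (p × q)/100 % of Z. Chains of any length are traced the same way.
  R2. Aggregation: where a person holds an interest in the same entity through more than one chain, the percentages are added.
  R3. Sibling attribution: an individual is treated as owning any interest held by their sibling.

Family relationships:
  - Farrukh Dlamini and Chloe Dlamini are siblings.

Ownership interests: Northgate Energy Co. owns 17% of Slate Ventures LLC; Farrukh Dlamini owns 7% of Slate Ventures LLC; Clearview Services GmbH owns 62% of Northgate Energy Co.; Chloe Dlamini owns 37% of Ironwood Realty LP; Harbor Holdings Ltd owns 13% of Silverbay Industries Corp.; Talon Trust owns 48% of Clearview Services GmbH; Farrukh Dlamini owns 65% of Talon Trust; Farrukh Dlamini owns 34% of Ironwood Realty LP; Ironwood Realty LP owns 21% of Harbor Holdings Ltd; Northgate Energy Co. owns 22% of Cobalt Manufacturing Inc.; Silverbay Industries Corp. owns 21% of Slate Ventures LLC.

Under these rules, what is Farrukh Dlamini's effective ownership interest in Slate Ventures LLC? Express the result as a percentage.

10.695523%

By sibling attribution (R3), Farrukh Dlamini is treated as also owning Chloe Dlamini's interest in Ironwood Realty LP, giving 34% + 37% = 71%.
Chain via Ironwood Realty LP → Harbor Holdings Ltd → Silverbay Industries Corp. (R1): 71% × 21% × 13% × 21% = 0.407043% of Slate Ventures LLC.
Chain via Talon Trust → Clearview Services GmbH → Northgate Energy Co. (R1): 65% × 48% × 62% × 17% = 3.28848% of Slate Ventures LLC.
Direct interest in Slate Ventures LLC: 7%.
Aggregating (R2): 0.407043% + 3.28848% + 7% = 10.695523%.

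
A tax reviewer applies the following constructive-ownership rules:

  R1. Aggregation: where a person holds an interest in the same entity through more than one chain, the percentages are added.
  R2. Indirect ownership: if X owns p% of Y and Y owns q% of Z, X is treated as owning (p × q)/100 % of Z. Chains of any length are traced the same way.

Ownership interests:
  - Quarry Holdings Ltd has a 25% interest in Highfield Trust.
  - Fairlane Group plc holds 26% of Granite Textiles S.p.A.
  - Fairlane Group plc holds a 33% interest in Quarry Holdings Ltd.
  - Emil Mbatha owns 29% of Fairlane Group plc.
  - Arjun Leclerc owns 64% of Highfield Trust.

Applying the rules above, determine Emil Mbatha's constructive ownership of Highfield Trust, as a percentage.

Chain via Fairlane Group plc → Quarry Holdings Ltd (R2): 29% × 33% × 25% = 2.3925% of Highfield Trust.

2.3925%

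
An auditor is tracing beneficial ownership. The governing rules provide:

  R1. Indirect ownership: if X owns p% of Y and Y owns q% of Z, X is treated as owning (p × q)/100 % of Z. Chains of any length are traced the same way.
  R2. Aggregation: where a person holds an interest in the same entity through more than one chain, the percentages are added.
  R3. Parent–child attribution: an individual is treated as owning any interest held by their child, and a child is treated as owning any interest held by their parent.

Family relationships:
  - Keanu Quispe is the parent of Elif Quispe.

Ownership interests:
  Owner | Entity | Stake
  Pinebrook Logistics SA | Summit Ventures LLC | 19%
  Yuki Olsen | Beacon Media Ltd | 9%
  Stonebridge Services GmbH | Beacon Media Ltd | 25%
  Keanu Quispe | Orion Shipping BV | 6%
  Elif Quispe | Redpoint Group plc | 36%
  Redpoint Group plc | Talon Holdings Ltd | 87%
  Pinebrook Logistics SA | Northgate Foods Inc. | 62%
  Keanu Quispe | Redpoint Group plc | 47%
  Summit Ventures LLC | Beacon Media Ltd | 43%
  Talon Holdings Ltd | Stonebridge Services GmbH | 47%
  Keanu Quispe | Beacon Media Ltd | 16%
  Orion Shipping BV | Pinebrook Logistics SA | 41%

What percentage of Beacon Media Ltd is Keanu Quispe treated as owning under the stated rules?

By parent–child attribution (R3), Keanu Quispe is treated as also owning Elif Quispe's interest in Redpoint Group plc, giving 47% + 36% = 83%.
Chain via Redpoint Group plc → Talon Holdings Ltd → Stonebridge Services GmbH (R1): 83% × 87% × 47% × 25% = 8.484675% of Beacon Media Ltd.
Chain via Orion Shipping BV → Pinebrook Logistics SA → Summit Ventures LLC (R1): 6% × 41% × 19% × 43% = 0.200982% of Beacon Media Ltd.
Direct interest in Beacon Media Ltd: 16%.
Aggregating (R2): 8.484675% + 0.200982% + 16% = 24.685657%.

24.685657%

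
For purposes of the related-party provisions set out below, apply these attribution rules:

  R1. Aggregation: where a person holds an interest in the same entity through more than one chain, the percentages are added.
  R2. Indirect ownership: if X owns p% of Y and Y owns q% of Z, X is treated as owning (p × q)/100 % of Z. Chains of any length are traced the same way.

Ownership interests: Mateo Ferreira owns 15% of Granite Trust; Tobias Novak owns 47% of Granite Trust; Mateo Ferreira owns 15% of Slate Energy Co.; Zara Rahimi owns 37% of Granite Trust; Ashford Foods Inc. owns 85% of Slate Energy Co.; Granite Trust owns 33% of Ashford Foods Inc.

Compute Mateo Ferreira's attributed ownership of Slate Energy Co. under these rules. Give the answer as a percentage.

19.2075%

Chain via Granite Trust → Ashford Foods Inc. (R2): 15% × 33% × 85% = 4.2075% of Slate Energy Co.
Direct interest in Slate Energy Co: 15%.
Aggregating (R1): 4.2075% + 15% = 19.2075%.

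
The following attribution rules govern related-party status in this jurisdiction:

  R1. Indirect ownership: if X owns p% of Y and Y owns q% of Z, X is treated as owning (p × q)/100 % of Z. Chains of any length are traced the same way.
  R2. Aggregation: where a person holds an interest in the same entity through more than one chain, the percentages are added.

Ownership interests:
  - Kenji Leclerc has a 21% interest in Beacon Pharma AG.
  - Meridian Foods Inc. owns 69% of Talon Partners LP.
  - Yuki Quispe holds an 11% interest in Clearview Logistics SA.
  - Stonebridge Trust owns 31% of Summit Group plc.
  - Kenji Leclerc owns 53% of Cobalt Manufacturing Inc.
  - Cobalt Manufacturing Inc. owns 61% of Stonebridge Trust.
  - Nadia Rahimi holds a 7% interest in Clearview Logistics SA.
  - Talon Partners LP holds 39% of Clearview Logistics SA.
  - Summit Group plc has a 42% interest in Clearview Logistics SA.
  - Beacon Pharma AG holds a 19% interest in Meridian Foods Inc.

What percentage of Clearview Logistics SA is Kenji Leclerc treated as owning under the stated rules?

Chain via Beacon Pharma AG → Meridian Foods Inc. → Talon Partners LP (R1): 21% × 19% × 69% × 39% = 1.073709% of Clearview Logistics SA.
Chain via Cobalt Manufacturing Inc. → Stonebridge Trust → Summit Group plc (R1): 53% × 61% × 31% × 42% = 4.209366% of Clearview Logistics SA.
Aggregating (R2): 1.073709% + 4.209366% = 5.283075%.

5.283075%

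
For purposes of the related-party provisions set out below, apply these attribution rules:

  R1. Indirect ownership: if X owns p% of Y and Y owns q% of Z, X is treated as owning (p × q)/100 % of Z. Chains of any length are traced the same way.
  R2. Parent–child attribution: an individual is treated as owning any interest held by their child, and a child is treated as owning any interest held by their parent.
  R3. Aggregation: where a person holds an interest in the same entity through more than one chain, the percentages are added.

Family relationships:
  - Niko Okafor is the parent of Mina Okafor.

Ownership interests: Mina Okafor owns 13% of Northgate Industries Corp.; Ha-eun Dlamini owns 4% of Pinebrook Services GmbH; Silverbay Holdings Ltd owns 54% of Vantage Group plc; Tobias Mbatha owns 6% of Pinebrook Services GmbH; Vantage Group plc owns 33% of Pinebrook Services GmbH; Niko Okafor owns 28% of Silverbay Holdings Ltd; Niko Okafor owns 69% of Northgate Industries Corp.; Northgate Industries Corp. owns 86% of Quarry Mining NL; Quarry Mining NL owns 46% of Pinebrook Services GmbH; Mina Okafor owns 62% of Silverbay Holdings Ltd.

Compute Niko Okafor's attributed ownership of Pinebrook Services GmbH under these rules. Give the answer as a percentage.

By parent–child attribution (R2), Niko Okafor is treated as also owning Mina Okafor's interest in Silverbay Holdings Ltd, giving 28% + 62% = 90%.
By parent–child attribution (R2), Niko Okafor is treated as also owning Mina Okafor's interest in Northgate Industries Corp, giving 69% + 13% = 82%.
Chain via Silverbay Holdings Ltd → Vantage Group plc (R1): 90% × 54% × 33% = 16.038% of Pinebrook Services GmbH.
Chain via Northgate Industries Corp. → Quarry Mining NL (R1): 82% × 86% × 46% = 32.4392% of Pinebrook Services GmbH.
Aggregating (R3): 16.038% + 32.4392% = 48.4772%.

48.4772%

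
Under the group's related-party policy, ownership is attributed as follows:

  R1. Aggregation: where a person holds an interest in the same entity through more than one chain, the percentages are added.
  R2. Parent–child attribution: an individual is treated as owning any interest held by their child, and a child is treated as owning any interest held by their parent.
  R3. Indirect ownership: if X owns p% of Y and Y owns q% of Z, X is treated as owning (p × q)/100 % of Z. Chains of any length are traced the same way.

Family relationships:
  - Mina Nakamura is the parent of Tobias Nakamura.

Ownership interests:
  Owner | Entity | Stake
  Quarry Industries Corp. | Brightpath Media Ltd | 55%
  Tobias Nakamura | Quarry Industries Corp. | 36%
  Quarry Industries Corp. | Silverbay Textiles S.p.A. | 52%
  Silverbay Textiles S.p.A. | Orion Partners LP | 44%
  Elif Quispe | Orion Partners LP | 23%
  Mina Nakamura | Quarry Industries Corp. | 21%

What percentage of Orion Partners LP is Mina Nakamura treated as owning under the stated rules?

By parent–child attribution (R2), Mina Nakamura is treated as also owning Tobias Nakamura's interest in Quarry Industries Corp, giving 21% + 36% = 57%.
Chain via Quarry Industries Corp. → Silverbay Textiles S.p.A. (R3): 57% × 52% × 44% = 13.0416% of Orion Partners LP.

13.0416%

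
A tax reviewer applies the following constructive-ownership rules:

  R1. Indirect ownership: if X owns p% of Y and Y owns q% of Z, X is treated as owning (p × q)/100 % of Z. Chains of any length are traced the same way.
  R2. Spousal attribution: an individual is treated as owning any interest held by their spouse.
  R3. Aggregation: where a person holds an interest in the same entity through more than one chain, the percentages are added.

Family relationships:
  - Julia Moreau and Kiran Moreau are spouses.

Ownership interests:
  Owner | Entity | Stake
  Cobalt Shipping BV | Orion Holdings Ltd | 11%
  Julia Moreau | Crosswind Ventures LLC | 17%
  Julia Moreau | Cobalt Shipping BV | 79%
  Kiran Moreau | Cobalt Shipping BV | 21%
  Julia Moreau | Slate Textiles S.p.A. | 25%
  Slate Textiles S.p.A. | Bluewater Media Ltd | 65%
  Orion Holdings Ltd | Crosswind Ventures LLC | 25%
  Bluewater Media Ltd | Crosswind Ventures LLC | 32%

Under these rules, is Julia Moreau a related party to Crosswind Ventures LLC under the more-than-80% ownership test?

No

By spousal attribution (R2), Julia Moreau is treated as also owning Kiran Moreau's interest in Cobalt Shipping BV, giving 79% + 21% = 100%.
Chain via Cobalt Shipping BV → Orion Holdings Ltd (R1): 100% × 11% × 25% = 2.75% of Crosswind Ventures LLC.
Chain via Slate Textiles S.p.A. → Bluewater Media Ltd (R1): 25% × 65% × 32% = 5.2% of Crosswind Ventures LLC.
Direct interest in Crosswind Ventures LLC: 17%.
Aggregating (R3): 2.75% + 5.2% + 17% = 24.95%.
24.95% does not exceed the 80% threshold, so Julia is not a related party to Crosswind Ventures LLC.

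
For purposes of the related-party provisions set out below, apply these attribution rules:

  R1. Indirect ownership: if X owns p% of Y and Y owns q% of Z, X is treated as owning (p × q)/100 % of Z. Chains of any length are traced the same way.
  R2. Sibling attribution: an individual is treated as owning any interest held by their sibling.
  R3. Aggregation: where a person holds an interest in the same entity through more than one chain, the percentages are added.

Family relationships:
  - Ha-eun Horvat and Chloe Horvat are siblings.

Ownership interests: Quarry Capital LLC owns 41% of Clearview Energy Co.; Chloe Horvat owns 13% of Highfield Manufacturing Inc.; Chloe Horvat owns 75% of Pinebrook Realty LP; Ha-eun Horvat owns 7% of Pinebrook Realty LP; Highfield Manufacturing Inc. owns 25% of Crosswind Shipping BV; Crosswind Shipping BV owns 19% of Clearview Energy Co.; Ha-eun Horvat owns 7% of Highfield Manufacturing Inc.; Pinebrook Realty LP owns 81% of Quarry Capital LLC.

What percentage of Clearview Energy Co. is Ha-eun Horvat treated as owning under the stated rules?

By sibling attribution (R2), Ha-eun Horvat is treated as also owning Chloe Horvat's interest in Pinebrook Realty LP, giving 7% + 75% = 82%.
By sibling attribution (R2), Ha-eun Horvat is treated as also owning Chloe Horvat's interest in Highfield Manufacturing Inc, giving 7% + 13% = 20%.
Chain via Pinebrook Realty LP → Quarry Capital LLC (R1): 82% × 81% × 41% = 27.2322% of Clearview Energy Co.
Chain via Highfield Manufacturing Inc. → Crosswind Shipping BV (R1): 20% × 25% × 19% = 0.95% of Clearview Energy Co.
Aggregating (R3): 27.2322% + 0.95% = 28.1822%.

28.1822%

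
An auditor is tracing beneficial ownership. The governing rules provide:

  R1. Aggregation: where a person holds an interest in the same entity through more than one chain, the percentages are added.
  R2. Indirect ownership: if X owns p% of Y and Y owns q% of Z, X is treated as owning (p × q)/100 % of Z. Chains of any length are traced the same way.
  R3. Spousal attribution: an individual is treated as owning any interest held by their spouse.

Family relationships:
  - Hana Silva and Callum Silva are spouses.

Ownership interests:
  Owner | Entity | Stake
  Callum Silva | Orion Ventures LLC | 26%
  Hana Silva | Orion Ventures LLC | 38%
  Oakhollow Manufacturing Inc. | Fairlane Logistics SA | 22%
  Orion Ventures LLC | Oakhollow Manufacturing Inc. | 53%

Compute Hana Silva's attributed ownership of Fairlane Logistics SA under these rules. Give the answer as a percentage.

By spousal attribution (R3), Hana Silva is treated as also owning Callum Silva's interest in Orion Ventures LLC, giving 38% + 26% = 64%.
Chain via Orion Ventures LLC → Oakhollow Manufacturing Inc. (R2): 64% × 53% × 22% = 7.4624% of Fairlane Logistics SA.

7.4624%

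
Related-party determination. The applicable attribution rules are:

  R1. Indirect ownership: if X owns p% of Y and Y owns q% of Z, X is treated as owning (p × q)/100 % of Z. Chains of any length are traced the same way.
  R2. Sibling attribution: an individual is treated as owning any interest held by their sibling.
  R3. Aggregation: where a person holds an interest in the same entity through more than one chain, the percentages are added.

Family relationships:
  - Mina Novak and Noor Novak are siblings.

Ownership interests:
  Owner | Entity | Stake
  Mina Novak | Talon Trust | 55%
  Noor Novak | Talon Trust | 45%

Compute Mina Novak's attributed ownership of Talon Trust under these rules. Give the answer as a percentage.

By sibling attribution (R2), Mina Novak is treated as also owning Noor Novak's interest in Talon Trust, giving 55% + 45% = 100%.
Direct interest in Talon Trust: 100%.

100%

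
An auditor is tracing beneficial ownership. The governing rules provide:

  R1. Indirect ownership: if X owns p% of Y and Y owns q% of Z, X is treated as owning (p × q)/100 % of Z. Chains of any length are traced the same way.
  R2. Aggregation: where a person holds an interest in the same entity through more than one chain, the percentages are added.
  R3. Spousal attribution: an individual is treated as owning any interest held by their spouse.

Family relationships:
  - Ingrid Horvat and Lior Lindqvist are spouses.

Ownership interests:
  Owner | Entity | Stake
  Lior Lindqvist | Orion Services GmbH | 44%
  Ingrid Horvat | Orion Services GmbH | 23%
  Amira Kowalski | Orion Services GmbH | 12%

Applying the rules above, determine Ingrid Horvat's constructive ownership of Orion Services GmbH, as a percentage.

By spousal attribution (R3), Ingrid Horvat is treated as also owning Lior Lindqvist's interest in Orion Services GmbH, giving 23% + 44% = 67%.
Direct interest in Orion Services GmbH: 67%.

67%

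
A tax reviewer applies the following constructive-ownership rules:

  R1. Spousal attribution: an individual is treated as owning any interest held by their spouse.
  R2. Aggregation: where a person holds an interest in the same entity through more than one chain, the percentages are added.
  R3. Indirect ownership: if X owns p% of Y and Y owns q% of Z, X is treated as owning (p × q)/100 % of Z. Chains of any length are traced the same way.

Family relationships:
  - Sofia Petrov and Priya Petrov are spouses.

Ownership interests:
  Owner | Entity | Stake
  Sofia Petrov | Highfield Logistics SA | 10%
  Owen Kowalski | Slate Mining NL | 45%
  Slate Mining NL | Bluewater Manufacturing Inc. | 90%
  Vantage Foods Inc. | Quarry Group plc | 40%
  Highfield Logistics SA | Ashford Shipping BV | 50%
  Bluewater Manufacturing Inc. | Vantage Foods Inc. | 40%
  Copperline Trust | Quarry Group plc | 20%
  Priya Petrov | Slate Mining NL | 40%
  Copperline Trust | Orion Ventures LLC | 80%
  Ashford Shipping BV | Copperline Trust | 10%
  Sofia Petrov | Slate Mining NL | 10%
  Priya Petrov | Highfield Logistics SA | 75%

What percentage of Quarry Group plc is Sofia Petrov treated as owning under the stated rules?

8.05%

By spousal attribution (R1), Sofia Petrov is treated as also owning Priya Petrov's interest in Highfield Logistics SA, giving 10% + 75% = 85%.
By spousal attribution (R1), Sofia Petrov is treated as also owning Priya Petrov's interest in Slate Mining NL, giving 10% + 40% = 50%.
Chain via Highfield Logistics SA → Ashford Shipping BV → Copperline Trust (R3): 85% × 50% × 10% × 20% = 0.85% of Quarry Group plc.
Chain via Slate Mining NL → Bluewater Manufacturing Inc. → Vantage Foods Inc. (R3): 50% × 90% × 40% × 40% = 7.2% of Quarry Group plc.
Aggregating (R2): 0.85% + 7.2% = 8.05%.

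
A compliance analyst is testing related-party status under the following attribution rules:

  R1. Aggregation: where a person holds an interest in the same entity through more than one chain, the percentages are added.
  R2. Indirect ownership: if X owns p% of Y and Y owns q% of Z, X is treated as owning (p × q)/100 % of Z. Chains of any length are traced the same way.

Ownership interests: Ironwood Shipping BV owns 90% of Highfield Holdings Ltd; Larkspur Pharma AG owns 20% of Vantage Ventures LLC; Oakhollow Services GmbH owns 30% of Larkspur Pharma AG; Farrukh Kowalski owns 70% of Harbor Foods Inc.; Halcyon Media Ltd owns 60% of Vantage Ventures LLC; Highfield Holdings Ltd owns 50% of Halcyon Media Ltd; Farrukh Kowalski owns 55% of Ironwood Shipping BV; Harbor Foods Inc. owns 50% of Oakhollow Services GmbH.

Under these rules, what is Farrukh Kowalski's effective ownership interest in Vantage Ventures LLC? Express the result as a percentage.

16.95%

Chain via Harbor Foods Inc. → Oakhollow Services GmbH → Larkspur Pharma AG (R2): 70% × 50% × 30% × 20% = 2.1% of Vantage Ventures LLC.
Chain via Ironwood Shipping BV → Highfield Holdings Ltd → Halcyon Media Ltd (R2): 55% × 90% × 50% × 60% = 14.85% of Vantage Ventures LLC.
Aggregating (R1): 2.1% + 14.85% = 16.95%.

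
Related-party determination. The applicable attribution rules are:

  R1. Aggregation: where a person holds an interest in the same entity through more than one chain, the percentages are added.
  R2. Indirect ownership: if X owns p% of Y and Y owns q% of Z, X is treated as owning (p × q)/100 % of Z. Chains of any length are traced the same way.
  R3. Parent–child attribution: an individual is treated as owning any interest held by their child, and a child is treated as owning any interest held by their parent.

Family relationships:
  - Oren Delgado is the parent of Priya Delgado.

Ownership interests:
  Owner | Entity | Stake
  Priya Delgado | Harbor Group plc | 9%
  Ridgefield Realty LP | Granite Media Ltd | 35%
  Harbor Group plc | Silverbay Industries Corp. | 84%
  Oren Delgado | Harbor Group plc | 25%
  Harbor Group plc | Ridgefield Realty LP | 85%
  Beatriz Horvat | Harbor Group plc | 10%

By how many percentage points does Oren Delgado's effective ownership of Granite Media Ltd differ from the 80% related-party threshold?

69.885

By parent–child attribution (R3), Oren Delgado is treated as also owning Priya Delgado's interest in Harbor Group plc, giving 25% + 9% = 34%.
Chain via Harbor Group plc → Ridgefield Realty LP (R2): 34% × 85% × 35% = 10.115% of Granite Media Ltd.
10.115% falls short of the 80% threshold by 69.885 percentage points.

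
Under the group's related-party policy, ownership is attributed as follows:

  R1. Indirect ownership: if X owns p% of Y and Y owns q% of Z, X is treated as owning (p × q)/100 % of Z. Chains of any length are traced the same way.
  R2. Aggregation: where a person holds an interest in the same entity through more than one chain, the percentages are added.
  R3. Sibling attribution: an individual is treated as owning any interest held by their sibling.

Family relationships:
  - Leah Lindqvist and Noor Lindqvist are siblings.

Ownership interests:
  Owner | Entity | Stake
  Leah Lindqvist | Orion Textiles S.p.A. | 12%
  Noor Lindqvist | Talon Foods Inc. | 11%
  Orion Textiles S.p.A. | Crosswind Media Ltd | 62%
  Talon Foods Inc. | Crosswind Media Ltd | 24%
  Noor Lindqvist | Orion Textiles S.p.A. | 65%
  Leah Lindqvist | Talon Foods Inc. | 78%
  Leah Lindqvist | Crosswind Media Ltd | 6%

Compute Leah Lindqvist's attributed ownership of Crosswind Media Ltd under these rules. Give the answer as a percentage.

75.1%

By sibling attribution (R3), Leah Lindqvist is treated as also owning Noor Lindqvist's interest in Talon Foods Inc, giving 78% + 11% = 89%.
By sibling attribution (R3), Leah Lindqvist is treated as also owning Noor Lindqvist's interest in Orion Textiles S.p.A, giving 12% + 65% = 77%.
Chain via Talon Foods Inc. (R1): 89% × 24% = 21.36% of Crosswind Media Ltd.
Chain via Orion Textiles S.p.A. (R1): 77% × 62% = 47.74% of Crosswind Media Ltd.
Direct interest in Crosswind Media Ltd: 6%.
Aggregating (R2): 21.36% + 47.74% + 6% = 75.1%.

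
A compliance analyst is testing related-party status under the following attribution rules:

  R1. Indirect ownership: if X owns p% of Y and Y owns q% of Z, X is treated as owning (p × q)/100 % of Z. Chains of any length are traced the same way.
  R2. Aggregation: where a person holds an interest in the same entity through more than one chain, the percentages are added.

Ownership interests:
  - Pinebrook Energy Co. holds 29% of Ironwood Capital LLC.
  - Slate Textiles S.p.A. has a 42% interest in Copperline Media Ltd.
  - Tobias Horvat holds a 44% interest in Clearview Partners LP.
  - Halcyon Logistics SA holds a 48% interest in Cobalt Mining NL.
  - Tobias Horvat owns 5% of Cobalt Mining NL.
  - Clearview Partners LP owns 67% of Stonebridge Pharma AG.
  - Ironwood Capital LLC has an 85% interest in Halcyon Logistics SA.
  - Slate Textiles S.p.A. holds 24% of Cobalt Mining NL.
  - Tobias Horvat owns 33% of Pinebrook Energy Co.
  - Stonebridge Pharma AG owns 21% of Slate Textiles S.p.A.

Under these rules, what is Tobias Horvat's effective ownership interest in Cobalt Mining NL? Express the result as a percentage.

Chain via Clearview Partners LP → Stonebridge Pharma AG → Slate Textiles S.p.A. (R1): 44% × 67% × 21% × 24% = 1.485792% of Cobalt Mining NL.
Chain via Pinebrook Energy Co. → Ironwood Capital LLC → Halcyon Logistics SA (R1): 33% × 29% × 85% × 48% = 3.90456% of Cobalt Mining NL.
Direct interest in Cobalt Mining NL: 5%.
Aggregating (R2): 1.485792% + 3.90456% + 5% = 10.390352%.

10.390352%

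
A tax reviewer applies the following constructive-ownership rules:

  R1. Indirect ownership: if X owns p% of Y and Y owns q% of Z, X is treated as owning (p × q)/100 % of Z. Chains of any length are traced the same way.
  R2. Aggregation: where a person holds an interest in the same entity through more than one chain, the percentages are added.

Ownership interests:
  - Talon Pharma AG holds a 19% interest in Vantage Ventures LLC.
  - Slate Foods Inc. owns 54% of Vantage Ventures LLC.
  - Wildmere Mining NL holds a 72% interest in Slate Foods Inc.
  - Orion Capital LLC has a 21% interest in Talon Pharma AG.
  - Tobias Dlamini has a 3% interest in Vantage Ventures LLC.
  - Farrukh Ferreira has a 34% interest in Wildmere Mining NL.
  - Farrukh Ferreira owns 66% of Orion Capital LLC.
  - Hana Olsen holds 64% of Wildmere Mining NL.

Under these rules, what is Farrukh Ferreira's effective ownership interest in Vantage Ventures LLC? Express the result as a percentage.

15.8526%

Chain via Orion Capital LLC → Talon Pharma AG (R1): 66% × 21% × 19% = 2.6334% of Vantage Ventures LLC.
Chain via Wildmere Mining NL → Slate Foods Inc. (R1): 34% × 72% × 54% = 13.2192% of Vantage Ventures LLC.
Aggregating (R2): 2.6334% + 13.2192% = 15.8526%.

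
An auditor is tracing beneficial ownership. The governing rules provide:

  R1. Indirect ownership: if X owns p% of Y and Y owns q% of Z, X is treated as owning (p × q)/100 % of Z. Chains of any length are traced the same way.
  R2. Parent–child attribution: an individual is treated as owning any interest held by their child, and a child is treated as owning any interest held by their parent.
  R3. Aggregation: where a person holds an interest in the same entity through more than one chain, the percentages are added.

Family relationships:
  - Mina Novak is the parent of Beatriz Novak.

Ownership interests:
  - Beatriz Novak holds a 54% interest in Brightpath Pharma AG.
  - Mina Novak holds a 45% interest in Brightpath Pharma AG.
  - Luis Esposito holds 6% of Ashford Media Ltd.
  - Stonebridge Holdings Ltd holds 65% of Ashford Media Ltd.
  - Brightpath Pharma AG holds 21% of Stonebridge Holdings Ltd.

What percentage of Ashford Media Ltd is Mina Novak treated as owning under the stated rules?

By parent–child attribution (R2), Mina Novak is treated as also owning Beatriz Novak's interest in Brightpath Pharma AG, giving 45% + 54% = 99%.
Chain via Brightpath Pharma AG → Stonebridge Holdings Ltd (R1): 99% × 21% × 65% = 13.5135% of Ashford Media Ltd.

13.5135%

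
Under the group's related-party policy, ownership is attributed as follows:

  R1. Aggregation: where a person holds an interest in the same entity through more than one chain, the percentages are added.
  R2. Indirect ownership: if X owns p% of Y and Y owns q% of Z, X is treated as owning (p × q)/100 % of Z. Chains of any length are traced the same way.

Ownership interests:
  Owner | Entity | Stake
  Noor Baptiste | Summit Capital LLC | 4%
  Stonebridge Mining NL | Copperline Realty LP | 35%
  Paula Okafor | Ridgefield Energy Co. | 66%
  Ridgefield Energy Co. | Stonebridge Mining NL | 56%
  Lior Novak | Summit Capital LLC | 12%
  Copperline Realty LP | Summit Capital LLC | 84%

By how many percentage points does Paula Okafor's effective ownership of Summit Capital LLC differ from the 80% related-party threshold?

69.13376

Chain via Ridgefield Energy Co. → Stonebridge Mining NL → Copperline Realty LP (R2): 66% × 56% × 35% × 84% = 10.86624% of Summit Capital LLC.
10.86624% falls short of the 80% threshold by 69.13376 percentage points.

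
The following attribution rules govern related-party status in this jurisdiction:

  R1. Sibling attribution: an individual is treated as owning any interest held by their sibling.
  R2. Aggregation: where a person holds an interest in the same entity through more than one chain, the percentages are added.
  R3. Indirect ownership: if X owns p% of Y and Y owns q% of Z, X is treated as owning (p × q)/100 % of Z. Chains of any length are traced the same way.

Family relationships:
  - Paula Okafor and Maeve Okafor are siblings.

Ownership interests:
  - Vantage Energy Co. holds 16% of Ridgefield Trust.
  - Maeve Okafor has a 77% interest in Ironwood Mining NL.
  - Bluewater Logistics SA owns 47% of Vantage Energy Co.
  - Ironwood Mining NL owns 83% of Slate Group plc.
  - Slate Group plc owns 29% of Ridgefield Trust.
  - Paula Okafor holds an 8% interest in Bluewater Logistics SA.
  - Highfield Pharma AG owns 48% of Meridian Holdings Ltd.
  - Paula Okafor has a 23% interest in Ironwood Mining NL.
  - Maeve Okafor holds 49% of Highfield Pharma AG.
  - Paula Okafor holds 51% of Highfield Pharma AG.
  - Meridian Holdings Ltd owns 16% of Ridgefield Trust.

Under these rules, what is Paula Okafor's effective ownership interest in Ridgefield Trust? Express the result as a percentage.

32.3516%

By sibling attribution (R1), Paula Okafor is treated as also owning Maeve Okafor's interest in Ironwood Mining NL, giving 23% + 77% = 100%.
By sibling attribution (R1), Paula Okafor is treated as also owning Maeve Okafor's interest in Highfield Pharma AG, giving 51% + 49% = 100%.
Chain via Ironwood Mining NL → Slate Group plc (R3): 100% × 83% × 29% = 24.07% of Ridgefield Trust.
Chain via Highfield Pharma AG → Meridian Holdings Ltd (R3): 100% × 48% × 16% = 7.68% of Ridgefield Trust.
Chain via Bluewater Logistics SA → Vantage Energy Co. (R3): 8% × 47% × 16% = 0.6016% of Ridgefield Trust.
Aggregating (R2): 24.07% + 7.68% + 0.6016% = 32.3516%.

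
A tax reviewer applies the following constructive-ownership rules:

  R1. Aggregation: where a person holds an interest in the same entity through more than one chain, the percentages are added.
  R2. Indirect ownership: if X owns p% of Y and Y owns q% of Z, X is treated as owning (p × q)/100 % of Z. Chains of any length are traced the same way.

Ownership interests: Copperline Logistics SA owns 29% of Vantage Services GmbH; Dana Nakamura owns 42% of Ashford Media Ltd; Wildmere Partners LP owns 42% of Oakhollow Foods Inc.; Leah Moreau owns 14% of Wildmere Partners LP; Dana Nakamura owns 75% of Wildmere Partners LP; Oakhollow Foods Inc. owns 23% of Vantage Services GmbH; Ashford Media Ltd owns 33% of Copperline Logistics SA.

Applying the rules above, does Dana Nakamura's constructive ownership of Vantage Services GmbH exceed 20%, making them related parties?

Chain via Ashford Media Ltd → Copperline Logistics SA (R2): 42% × 33% × 29% = 4.0194% of Vantage Services GmbH.
Chain via Wildmere Partners LP → Oakhollow Foods Inc. (R2): 75% × 42% × 23% = 7.245% of Vantage Services GmbH.
Aggregating (R1): 4.0194% + 7.245% = 11.2644%.
11.2644% does not exceed the 20% threshold, so Dana is not a related party to Vantage Services GmbH.

No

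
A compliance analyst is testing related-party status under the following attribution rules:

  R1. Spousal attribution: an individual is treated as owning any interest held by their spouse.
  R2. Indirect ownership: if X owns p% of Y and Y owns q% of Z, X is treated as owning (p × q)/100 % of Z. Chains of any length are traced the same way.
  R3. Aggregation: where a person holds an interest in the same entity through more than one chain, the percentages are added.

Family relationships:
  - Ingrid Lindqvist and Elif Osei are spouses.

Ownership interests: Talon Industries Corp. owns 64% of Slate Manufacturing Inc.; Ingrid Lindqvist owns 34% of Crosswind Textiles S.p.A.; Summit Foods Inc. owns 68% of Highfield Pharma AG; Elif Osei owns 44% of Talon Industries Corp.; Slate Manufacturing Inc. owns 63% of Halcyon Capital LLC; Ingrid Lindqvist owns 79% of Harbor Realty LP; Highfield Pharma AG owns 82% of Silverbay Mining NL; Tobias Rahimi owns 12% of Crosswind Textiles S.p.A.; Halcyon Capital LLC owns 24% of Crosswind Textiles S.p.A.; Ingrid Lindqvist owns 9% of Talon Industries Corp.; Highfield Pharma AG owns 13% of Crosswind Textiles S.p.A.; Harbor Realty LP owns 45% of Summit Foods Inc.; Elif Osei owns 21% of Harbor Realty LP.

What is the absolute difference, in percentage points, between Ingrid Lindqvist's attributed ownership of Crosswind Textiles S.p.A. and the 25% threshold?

By spousal attribution (R1), Ingrid Lindqvist is treated as also owning Elif Osei's interest in Talon Industries Corp, giving 9% + 44% = 53%.
By spousal attribution (R1), Ingrid Lindqvist is treated as also owning Elif Osei's interest in Harbor Realty LP, giving 79% + 21% = 100%.
Chain via Talon Industries Corp. → Slate Manufacturing Inc. → Halcyon Capital LLC (R2): 53% × 64% × 63% × 24% = 5.128704% of Crosswind Textiles S.p.A.
Chain via Harbor Realty LP → Summit Foods Inc. → Highfield Pharma AG (R2): 100% × 45% × 68% × 13% = 3.978% of Crosswind Textiles S.p.A.
Direct interest in Crosswind Textiles S.p.A: 34%.
Aggregating (R3): 5.128704% + 3.978% + 34% = 43.106704%.
43.106704% exceeds the 25% threshold by 18.106704 percentage points.

18.106704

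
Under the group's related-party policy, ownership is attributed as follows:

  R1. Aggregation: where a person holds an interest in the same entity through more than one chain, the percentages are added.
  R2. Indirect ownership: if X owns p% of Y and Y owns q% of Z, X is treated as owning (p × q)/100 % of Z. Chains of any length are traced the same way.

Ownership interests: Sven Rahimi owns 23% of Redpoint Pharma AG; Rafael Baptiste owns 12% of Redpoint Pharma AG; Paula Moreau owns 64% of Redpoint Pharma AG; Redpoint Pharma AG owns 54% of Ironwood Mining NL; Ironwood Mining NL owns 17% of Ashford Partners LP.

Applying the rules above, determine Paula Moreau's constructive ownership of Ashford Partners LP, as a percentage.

Chain via Redpoint Pharma AG → Ironwood Mining NL (R2): 64% × 54% × 17% = 5.8752% of Ashford Partners LP.

5.8752%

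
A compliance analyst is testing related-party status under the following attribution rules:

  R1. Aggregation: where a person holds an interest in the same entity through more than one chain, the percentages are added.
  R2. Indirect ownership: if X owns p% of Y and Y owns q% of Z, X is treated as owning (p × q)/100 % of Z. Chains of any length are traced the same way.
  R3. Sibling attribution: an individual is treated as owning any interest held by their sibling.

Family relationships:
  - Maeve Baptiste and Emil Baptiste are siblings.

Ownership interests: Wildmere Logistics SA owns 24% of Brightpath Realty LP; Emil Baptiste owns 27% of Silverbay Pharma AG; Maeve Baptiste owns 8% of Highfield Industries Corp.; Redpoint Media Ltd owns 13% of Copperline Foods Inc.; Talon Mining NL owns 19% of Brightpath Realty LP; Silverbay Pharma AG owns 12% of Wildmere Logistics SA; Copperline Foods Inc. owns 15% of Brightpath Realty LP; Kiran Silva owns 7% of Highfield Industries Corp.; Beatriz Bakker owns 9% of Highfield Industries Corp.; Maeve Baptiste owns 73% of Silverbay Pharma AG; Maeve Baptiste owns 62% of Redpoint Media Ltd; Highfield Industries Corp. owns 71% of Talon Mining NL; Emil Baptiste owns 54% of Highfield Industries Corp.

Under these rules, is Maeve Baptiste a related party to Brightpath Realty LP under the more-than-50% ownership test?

No

By sibling attribution (R3), Maeve Baptiste is treated as also owning Emil Baptiste's interest in Silverbay Pharma AG, giving 73% + 27% = 100%.
By sibling attribution (R3), Maeve Baptiste is treated as also owning Emil Baptiste's interest in Highfield Industries Corp, giving 8% + 54% = 62%.
Chain via Silverbay Pharma AG → Wildmere Logistics SA (R2): 100% × 12% × 24% = 2.88% of Brightpath Realty LP.
Chain via Highfield Industries Corp. → Talon Mining NL (R2): 62% × 71% × 19% = 8.3638% of Brightpath Realty LP.
Chain via Redpoint Media Ltd → Copperline Foods Inc. (R2): 62% × 13% × 15% = 1.209% of Brightpath Realty LP.
Aggregating (R1): 2.88% + 8.3638% + 1.209% = 12.4528%.
12.4528% does not exceed the 50% threshold, so Maeve is not a related party to Brightpath Realty LP.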